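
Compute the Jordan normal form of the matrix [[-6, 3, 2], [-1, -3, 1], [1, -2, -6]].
J = [[-5, 1, 0], [0, -5, 1], [0, 0, -5]]

The characteristic polynomial is det(xI - A) = (x + 5)^3, so the eigenvalues are -5 (algebraic multiplicity 3).

For λ = -5: rank(A + 5I) = 2, rank((A + 5I)^2) = 1, rank((A + 5I)^3) = 0. The eigenspace has dimension 3 - 2 = 1, so there is 1 Jordan block; the rank sequence gives block sizes [3].

Assembling the blocks gives the Jordan form J above.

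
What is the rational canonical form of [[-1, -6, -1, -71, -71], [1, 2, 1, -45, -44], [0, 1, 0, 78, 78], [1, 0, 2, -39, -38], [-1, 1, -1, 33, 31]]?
The invariant factors of A (the non-unit diagonal entries of the Smith normal form of xI - A over ℚ[x]) are (x + 2)(x + 5)(x^3 - 4x + 5), each dividing the next. The characteristic polynomial is their product, (x + 2)(x + 5)(x^3 - 4x + 5).

The rational canonical form is the block-diagonal matrix of companion matrices C(f_i):
R = [[0, 0, 0, 0, -50], [1, 0, 0, 0, 5], [0, 1, 0, 0, 23], [0, 0, 1, 0, -6], [0, 0, 0, 1, -7]].

Note the characteristic polynomial does not split into linear factors over ℚ, so A has no Jordan form over ℚ; the rational canonical form exists over any field.

R = [[0, 0, 0, 0, -50], [1, 0, 0, 0, 5], [0, 1, 0, 0, 23], [0, 0, 1, 0, -6], [0, 0, 0, 1, -7]]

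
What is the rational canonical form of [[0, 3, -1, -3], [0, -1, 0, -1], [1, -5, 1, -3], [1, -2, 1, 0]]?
R = [[0, 0, 0, 0], [1, 0, 0, -4], [0, 1, 0, -4], [0, 0, 1, 0]]

The invariant factors of A (the non-unit diagonal entries of the Smith normal form of xI - A over ℚ[x]) are x(x^3 + 4x + 4), each dividing the next. The characteristic polynomial is their product, x(x^3 + 4x + 4).

The rational canonical form is the block-diagonal matrix of companion matrices C(f_i):
R = [[0, 0, 0, 0], [1, 0, 0, -4], [0, 1, 0, -4], [0, 0, 1, 0]].

Note the characteristic polynomial does not split into linear factors over ℚ, so A has no Jordan form over ℚ; the rational canonical form exists over any field.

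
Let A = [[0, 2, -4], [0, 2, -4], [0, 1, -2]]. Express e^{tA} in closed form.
A has Jordan form J = [[0, 1, 0], [0, 0, 0], [0, 0, 0]] with A = PJP^{-1}, so e^{tA} = P e^{tJ} P^{-1}.

For a Jordan block J_k(λ), e^{tJ_k(λ)} = e^{λt} · (I + tN + t^2 N^2/2! + ... + t^{k-1} N^{k-1}/(k-1)!) where N is the nilpotent superdiagonal part.

Assembling the blocks and conjugating back gives the entries of e^{tA} as shown above.

e^{tA} = [[1, 2*t, -4*t], [0, 2*t + 1, -4*t], [0, t, 1 - 2*t]]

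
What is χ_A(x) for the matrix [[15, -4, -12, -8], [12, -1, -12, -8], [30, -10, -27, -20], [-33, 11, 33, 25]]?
χ_A(x) = (x - 3)^4

xI - A = [[x - 15, 4, 12, 8], [-12, x + 1, 12, 8], [-30, 10, x + 27, 20], [33, -11, -33, x - 25]].

Expanding det(xI - A) along the first row:
det(xI - A) = + (x - 15)·det([[x + 1, 12, 8], [10, x + 27, 20], [-11, -33, x - 25]]) - (4)·det([[-12, 12, 8], [-30, x + 27, 20], [33, -33, x - 25]]) + (12)·det([[-12, x + 1, 8], [-30, 10, 20], [33, -11, x - 25]]) - (8)·det([[-12, x + 1, 12], [-30, 10, x + 27], [33, -11, -33]]).

Evaluating gives χ_A(x) = x^4 - 12x^3 + 54x^2 - 108x + 81 = (x - 3)^4.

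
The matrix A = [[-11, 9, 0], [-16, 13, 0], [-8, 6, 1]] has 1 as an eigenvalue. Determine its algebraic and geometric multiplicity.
The characteristic polynomial is (x - 1)^3, so the factor x - 1 appears with exponent 3: the algebraic multiplicity is 3.

rank(A - I) = 1, so the eigenspace has dimension 3 - 1 = 2: the geometric multiplicity is 2.

Since 2 < 3, A is not diagonalizable.

algebraic multiplicity 3, geometric multiplicity 2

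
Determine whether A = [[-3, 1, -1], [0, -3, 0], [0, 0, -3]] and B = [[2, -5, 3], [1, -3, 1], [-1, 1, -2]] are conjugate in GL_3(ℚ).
No.

trace(A) = -9 but trace(B) = -3. The trace is a similarity invariant, so A and B are not similar.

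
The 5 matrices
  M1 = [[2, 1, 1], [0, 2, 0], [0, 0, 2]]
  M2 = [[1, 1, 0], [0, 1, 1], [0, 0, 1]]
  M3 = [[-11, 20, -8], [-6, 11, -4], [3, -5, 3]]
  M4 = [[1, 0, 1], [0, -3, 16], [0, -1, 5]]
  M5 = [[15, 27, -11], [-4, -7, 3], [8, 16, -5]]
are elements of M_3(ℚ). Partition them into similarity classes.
3 classes: {M1}, {M2, M4, M5}, {M3}

Characteristic polynomials: χ_{M1} = (x - 2)^3, χ_{M2} = (x - 1)^3, χ_{M3} = (x - 1)^3, χ_{M4} = (x - 1)^3, χ_{M5} = (x - 1)^3.

{M1}: invariant factors x - 2, (x - 2)^2.

{M2, M4, M5}: invariant factors (x - 1)^3.

{M3}: invariant factors x - 1, (x - 1)^2.

Matrices are similar if and only if their invariant-factor lists agree; the partition into similarity classes is {M1}, {M2, M4, M5}, {M3}.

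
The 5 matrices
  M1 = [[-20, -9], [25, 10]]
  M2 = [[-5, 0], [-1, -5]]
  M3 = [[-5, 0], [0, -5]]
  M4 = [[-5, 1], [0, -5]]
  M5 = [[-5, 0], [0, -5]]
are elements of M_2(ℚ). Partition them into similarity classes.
2 classes: {M1, M2, M4}, {M3, M5}

Characteristic polynomials: χ_{M1} = (x + 5)^2, χ_{M2} = (x + 5)^2, χ_{M3} = (x + 5)^2, χ_{M4} = (x + 5)^2, χ_{M5} = (x + 5)^2.

{M1, M2, M4}: invariant factors (x + 5)^2.

{M3, M5}: invariant factors x + 5, x + 5.

Matrices are similar if and only if their invariant-factor lists agree; the partition into similarity classes is {M1, M2, M4}, {M3, M5}.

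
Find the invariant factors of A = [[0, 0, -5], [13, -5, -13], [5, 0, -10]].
x + 5, (x + 5)^2

The Jordan structure of A has elementary divisors (x + 5)^2, (x + 5). Arranging the block sizes at each eigenvalue in decreasing order and taking row products gives the invariant factors.

Invariant factors (smallest first, each dividing the next): x + 5, (x + 5)^2.

Check: the last factor (x + 5)^2 is the minimal polynomial, and the product (x + 5)^3 is the characteristic polynomial.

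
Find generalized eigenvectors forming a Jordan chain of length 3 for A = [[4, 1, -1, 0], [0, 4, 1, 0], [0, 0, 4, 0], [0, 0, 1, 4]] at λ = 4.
We seek v_1 ∈ ker((A - 4I)^3) \ ker((A - 4I)^2), then set v_{i+1} = (A - 4I) v_i.

One such chain is v_1 = [[1, 1, 1, -2]]^T, v_2 = [[0, 1, 0, 1]]^T, v_3 = [[1, 0, 0, 0]]^T. Check: (A - 4I) v_3 = [[0, 0, 0, 0]]^T = 0.

v_1 = [[1, 1, 1, -2]]^T, v_2 = [[0, 1, 0, 1]]^T, v_3 = [[1, 0, 0, 0]]^T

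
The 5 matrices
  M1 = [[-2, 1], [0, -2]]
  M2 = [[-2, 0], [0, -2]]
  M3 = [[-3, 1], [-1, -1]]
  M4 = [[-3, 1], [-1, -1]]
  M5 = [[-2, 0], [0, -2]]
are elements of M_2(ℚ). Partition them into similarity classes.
Characteristic polynomials: χ_{M1} = (x + 2)^2, χ_{M2} = (x + 2)^2, χ_{M3} = (x + 2)^2, χ_{M4} = (x + 2)^2, χ_{M5} = (x + 2)^2.

{M1, M3, M4}: invariant factors (x + 2)^2.

{M2, M5}: invariant factors x + 2, x + 2.

Matrices are similar if and only if their invariant-factor lists agree; the partition into similarity classes is {M1, M3, M4}, {M2, M5}.

2 classes: {M1, M3, M4}, {M2, M5}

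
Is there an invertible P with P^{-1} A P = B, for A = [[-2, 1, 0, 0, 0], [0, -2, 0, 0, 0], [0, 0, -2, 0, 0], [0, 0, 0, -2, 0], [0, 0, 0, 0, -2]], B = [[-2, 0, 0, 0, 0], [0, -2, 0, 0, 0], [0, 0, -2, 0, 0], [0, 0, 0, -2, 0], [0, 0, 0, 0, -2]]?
No.

Both have characteristic polynomial (x + 2)^5, but the minimal polynomial of A is (x + 2)^2 while the minimal polynomial of B is x + 2. The minimal polynomial is a similarity invariant, so A and B are not similar.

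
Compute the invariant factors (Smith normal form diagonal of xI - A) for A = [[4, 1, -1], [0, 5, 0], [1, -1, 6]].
x - 5, (x - 5)^2

The Jordan structure of A has elementary divisors (x - 5)^2, (x - 5). Arranging the block sizes at each eigenvalue in decreasing order and taking row products gives the invariant factors.

Invariant factors (smallest first, each dividing the next): x - 5, (x - 5)^2.

Check: the last factor (x - 5)^2 is the minimal polynomial, and the product (x - 5)^3 is the characteristic polynomial.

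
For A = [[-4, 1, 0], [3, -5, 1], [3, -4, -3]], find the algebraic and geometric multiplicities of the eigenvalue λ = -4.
algebraic multiplicity 3, geometric multiplicity 1

The characteristic polynomial is (x + 4)^3, so the factor x + 4 appears with exponent 3: the algebraic multiplicity is 3.

rank(A + 4I) = 2, so the eigenspace has dimension 3 - 2 = 1: the geometric multiplicity is 1.

Since 1 < 3, A is not diagonalizable.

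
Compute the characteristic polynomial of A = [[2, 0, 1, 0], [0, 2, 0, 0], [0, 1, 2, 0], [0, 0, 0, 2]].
χ_A(x) = (x - 2)^4

xI - A = [[x - 2, 0, -1, 0], [0, x - 2, 0, 0], [0, -1, x - 2, 0], [0, 0, 0, x - 2]].

Expanding det(xI - A) along the first row:
det(xI - A) = + (x - 2)·det([[x - 2, 0, 0], [-1, x - 2, 0], [0, 0, x - 2]]) - (0)·det([[0, 0, 0], [0, x - 2, 0], [0, 0, x - 2]]) + (-1)·det([[0, x - 2, 0], [0, -1, 0], [0, 0, x - 2]]) - (0)·det([[0, x - 2, 0], [0, -1, x - 2], [0, 0, 0]]).

Evaluating gives χ_A(x) = x^4 - 8x^3 + 24x^2 - 32x + 16 = (x - 2)^4.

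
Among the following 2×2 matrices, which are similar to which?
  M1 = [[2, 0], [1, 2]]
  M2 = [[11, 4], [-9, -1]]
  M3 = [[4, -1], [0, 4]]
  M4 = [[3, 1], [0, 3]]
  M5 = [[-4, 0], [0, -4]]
Characteristic polynomials: χ_{M1} = (x - 2)^2, χ_{M2} = (x - 5)^2, χ_{M3} = (x - 4)^2, χ_{M4} = (x - 3)^2, χ_{M5} = (x + 4)^2.

{M1}: invariant factors (x - 2)^2.

{M2}: invariant factors (x - 5)^2.

{M3}: invariant factors (x - 4)^2.

{M4}: invariant factors (x - 3)^2.

{M5}: invariant factors x + 4, x + 4.

Matrices are similar if and only if their invariant-factor lists agree; the partition into similarity classes is {M1}, {M2}, {M3}, {M4}, {M5}.

5 classes: {M1}, {M2}, {M3}, {M4}, {M5}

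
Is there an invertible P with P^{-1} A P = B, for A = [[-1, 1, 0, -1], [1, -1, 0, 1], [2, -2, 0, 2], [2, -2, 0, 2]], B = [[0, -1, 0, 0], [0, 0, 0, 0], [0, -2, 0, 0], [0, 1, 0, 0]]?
Yes.

Two matrices over a field are similar if and only if they have the same invariant factors.

Both A and B have characteristic polynomial x^4 and minimal polynomial x^2. Computing further, both have invariant factors x, x, x^2. Hence A and B are similar.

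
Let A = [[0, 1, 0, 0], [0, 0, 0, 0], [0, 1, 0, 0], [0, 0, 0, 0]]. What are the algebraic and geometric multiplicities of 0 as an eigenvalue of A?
The characteristic polynomial is x^4, so the factor x appears with exponent 4: the algebraic multiplicity is 4.

rank(A) = 1, so the eigenspace has dimension 4 - 1 = 3: the geometric multiplicity is 3.

Since 3 < 4, A is not diagonalizable.

algebraic multiplicity 4, geometric multiplicity 3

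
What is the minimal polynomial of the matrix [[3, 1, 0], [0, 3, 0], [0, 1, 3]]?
The characteristic polynomial factors as (x - 3)^3. The minimal polynomial is ∏(x - λ)^{k_λ} where k_λ is the size of the largest Jordan block at λ.

For λ = 3: rank(A - 3I) = 1, and the largest Jordan block has size 2 (the smallest k with rank((A - 3I)^k) = rank((A - 3I)^(k+1))).

So m_A(x) = (x - 3)^2.

m_A(x) = (x - 3)^2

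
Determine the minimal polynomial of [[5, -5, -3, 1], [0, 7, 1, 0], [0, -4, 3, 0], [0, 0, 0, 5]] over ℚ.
The characteristic polynomial factors as (x - 5)^4. The minimal polynomial is ∏(x - λ)^{k_λ} where k_λ is the size of the largest Jordan block at λ.

For λ = 5: rank(A - 5I) = 2, and the largest Jordan block has size 3 (the smallest k with rank((A - 5I)^k) = rank((A - 5I)^(k+1))).

So m_A(x) = (x - 5)^3.

m_A(x) = (x - 5)^3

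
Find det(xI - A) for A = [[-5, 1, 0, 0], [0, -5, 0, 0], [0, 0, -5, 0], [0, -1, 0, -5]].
χ_A(x) = (x + 5)^4

xI - A = [[x + 5, -1, 0, 0], [0, x + 5, 0, 0], [0, 0, x + 5, 0], [0, 1, 0, x + 5]].

Expanding det(xI - A) along the first row:
det(xI - A) = + (x + 5)·det([[x + 5, 0, 0], [0, x + 5, 0], [1, 0, x + 5]]) - (-1)·det([[0, 0, 0], [0, x + 5, 0], [0, 0, x + 5]]) + (0)·det([[0, x + 5, 0], [0, 0, 0], [0, 1, x + 5]]) - (0)·det([[0, x + 5, 0], [0, 0, x + 5], [0, 1, 0]]).

Evaluating gives χ_A(x) = x^4 + 20x^3 + 150x^2 + 500x + 625 = (x + 5)^4.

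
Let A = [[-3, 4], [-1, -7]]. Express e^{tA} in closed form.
A has Jordan form J = [[-5, 1], [0, -5]] with A = PJP^{-1}, so e^{tA} = P e^{tJ} P^{-1}.

For a Jordan block J_k(λ), e^{tJ_k(λ)} = e^{λt} · (I + tN + t^2 N^2/2! + ... + t^{k-1} N^{k-1}/(k-1)!) where N is the nilpotent superdiagonal part.

Assembling the blocks and conjugating back gives the entries of e^{tA} as shown above.

e^{tA} = [[(2*t + 1)*e^{-5*t}, 4*t*e^{-5*t}], [-t*e^{-5*t}, (1 - 2*t)*e^{-5*t}]]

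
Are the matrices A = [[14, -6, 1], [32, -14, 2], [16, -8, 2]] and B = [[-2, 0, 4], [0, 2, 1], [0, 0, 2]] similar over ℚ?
Two matrices over a field are similar if and only if they have the same invariant factors.

Both A and B have characteristic polynomial (x - 2)^2(x + 2) and minimal polynomial (x - 2)^2(x + 2). Computing further, both have invariant factors (x - 2)^2(x + 2). Hence A and B are similar.

Yes.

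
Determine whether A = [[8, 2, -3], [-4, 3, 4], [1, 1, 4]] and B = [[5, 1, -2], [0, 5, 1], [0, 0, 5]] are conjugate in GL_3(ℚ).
Yes.

Two matrices over a field are similar if and only if they have the same invariant factors.

Both A and B have characteristic polynomial (x - 5)^3 and minimal polynomial (x - 5)^3. Computing further, both have invariant factors (x - 5)^3. Hence A and B are similar.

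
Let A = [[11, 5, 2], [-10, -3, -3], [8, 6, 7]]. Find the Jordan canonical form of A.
The characteristic polynomial is det(xI - A) = (x - 5)^3, so the eigenvalues are 5 (algebraic multiplicity 3).

For λ = 5: rank(A - 5I) = 2, rank((A - 5I)^2) = 1, rank((A - 5I)^3) = 0. The eigenspace has dimension 3 - 2 = 1, so there is 1 Jordan block; the rank sequence gives block sizes [3].

Assembling the blocks gives the Jordan form J above.

J = [[5, 1, 0], [0, 5, 1], [0, 0, 5]]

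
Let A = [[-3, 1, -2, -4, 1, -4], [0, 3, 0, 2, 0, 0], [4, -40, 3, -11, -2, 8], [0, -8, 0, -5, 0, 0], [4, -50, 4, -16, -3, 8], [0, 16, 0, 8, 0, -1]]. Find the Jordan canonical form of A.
J = [[-1, 1, 0, 0, 0, 0], [0, -1, 0, 0, 0, 0], [0, 0, -1, 1, 0, 0], [0, 0, 0, -1, 0, 0], [0, 0, 0, 0, -1, 0], [0, 0, 0, 0, 0, -1]]

The characteristic polynomial is det(xI - A) = (x + 1)^6, so the eigenvalues are -1 (algebraic multiplicity 6).

For λ = -1: rank(A + I) = 2, rank((A + I)^2) = 0. The eigenspace has dimension 6 - 2 = 4, so there are 4 Jordan blocks; the rank sequence gives block sizes [2, 2, 1, 1].

Assembling the blocks gives the Jordan form J above.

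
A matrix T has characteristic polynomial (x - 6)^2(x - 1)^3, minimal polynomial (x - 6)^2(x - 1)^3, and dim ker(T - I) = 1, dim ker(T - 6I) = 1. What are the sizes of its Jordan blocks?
Jordan blocks: (1, 3), (6, 2)

λ = 1: algebraic multiplicity 3 (exponent in χ_T), largest block size 3 (exponent in m_T), 1 block (geometric multiplicity). This forces block sizes [3].
λ = 6: algebraic multiplicity 2 (exponent in χ_T), largest block size 2 (exponent in m_T), 1 block (geometric multiplicity). This forces block sizes [2].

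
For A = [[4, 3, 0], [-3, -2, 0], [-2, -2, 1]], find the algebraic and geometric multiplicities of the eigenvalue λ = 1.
The characteristic polynomial is (x - 1)^3, so the factor x - 1 appears with exponent 3: the algebraic multiplicity is 3.

rank(A - I) = 1, so the eigenspace has dimension 3 - 1 = 2: the geometric multiplicity is 2.

Since 2 < 3, A is not diagonalizable.

algebraic multiplicity 3, geometric multiplicity 2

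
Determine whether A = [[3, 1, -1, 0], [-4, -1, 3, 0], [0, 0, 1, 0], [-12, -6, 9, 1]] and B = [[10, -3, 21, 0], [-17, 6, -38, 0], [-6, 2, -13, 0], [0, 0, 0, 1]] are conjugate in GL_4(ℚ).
Yes.

Two matrices over a field are similar if and only if they have the same invariant factors.

Both A and B have characteristic polynomial (x - 1)^4 and minimal polynomial (x - 1)^3. Computing further, both have invariant factors x - 1, (x - 1)^3. Hence A and B are similar.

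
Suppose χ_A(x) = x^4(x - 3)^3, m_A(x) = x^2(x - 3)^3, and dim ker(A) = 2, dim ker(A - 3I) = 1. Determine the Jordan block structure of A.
Jordan blocks: (0, 2), (0, 2), (3, 3)

λ = 0: algebraic multiplicity 4 (exponent in χ_A), largest block size 2 (exponent in m_A), 2 blocks (geometric multiplicity). These force block sizes [2, 2].
λ = 3: algebraic multiplicity 3 (exponent in χ_A), largest block size 3 (exponent in m_A), 1 block (geometric multiplicity). This forces block sizes [3].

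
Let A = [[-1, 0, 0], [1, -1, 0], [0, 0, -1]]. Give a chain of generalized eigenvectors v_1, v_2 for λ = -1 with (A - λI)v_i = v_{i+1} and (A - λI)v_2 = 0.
v_1 = [[1, -2, 1]]^T, v_2 = [[0, 1, 0]]^T

We seek v_1 ∈ ker((A + I)^2) \ ker(A + I), then set v_{i+1} = (A + I) v_i.

One such chain is v_1 = [[1, -2, 1]]^T, v_2 = [[0, 1, 0]]^T. Check: (A + I) v_2 = [[0, 0, 0]]^T = 0.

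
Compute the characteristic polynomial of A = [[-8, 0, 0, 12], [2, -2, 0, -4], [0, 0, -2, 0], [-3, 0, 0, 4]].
xI - A = [[x + 8, 0, 0, -12], [-2, x + 2, 0, 4], [0, 0, x + 2, 0], [3, 0, 0, x - 4]].

Expanding det(xI - A) along the first row:
det(xI - A) = + (x + 8)·det([[x + 2, 0, 4], [0, x + 2, 0], [0, 0, x - 4]]) - (0)·det([[-2, 0, 4], [0, x + 2, 0], [3, 0, x - 4]]) + (0)·det([[-2, x + 2, 4], [0, 0, 0], [3, 0, x - 4]]) - (-12)·det([[-2, x + 2, 0], [0, 0, x + 2], [3, 0, 0]]).

Evaluating gives χ_A(x) = x^4 + 8x^3 + 24x^2 + 32x + 16 = (x + 2)^4.

χ_A(x) = (x + 2)^4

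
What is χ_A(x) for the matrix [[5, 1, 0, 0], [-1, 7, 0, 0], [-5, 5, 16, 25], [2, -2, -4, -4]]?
χ_A(x) = (x - 6)^4

xI - A = [[x - 5, -1, 0, 0], [1, x - 7, 0, 0], [5, -5, x - 16, -25], [-2, 2, 4, x + 4]].

Expanding det(xI - A) along the first row:
det(xI - A) = + (x - 5)·det([[x - 7, 0, 0], [-5, x - 16, -25], [2, 4, x + 4]]) - (-1)·det([[1, 0, 0], [5, x - 16, -25], [-2, 4, x + 4]]) + (0)·det([[1, x - 7, 0], [5, -5, -25], [-2, 2, x + 4]]) - (0)·det([[1, x - 7, 0], [5, -5, x - 16], [-2, 2, 4]]).

Evaluating gives χ_A(x) = x^4 - 24x^3 + 216x^2 - 864x + 1296 = (x - 6)^4.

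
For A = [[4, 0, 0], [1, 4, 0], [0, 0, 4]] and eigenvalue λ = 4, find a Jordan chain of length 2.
We seek v_1 ∈ ker((A - 4I)^2) \ ker(A - 4I), then set v_{i+1} = (A - 4I) v_i.

One such chain is v_1 = [[1, -1, -2]]^T, v_2 = [[0, 1, 0]]^T. Check: (A - 4I) v_2 = [[0, 0, 0]]^T = 0.

v_1 = [[1, -1, -2]]^T, v_2 = [[0, 1, 0]]^T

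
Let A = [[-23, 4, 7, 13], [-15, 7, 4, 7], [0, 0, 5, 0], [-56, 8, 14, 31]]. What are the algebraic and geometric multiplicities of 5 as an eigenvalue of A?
algebraic multiplicity 4, geometric multiplicity 2

The characteristic polynomial is (x - 5)^4, so the factor x - 5 appears with exponent 4: the algebraic multiplicity is 4.

rank(A - 5I) = 2, so the eigenspace has dimension 4 - 2 = 2: the geometric multiplicity is 2.

Since 2 < 4, A is not diagonalizable.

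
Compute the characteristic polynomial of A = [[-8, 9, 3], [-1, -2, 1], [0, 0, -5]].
xI - A = [[x + 8, -9, -3], [1, x + 2, -1], [0, 0, x + 5]].

Expanding det(xI - A) along the first row:
det(xI - A) = + (x + 8)·det([[x + 2, -1], [0, x + 5]]) - (-9)·det([[1, -1], [0, x + 5]]) + (-3)·det([[1, x + 2], [0, 0]]).

Evaluating gives χ_A(x) = x^3 + 15x^2 + 75x + 125 = (x + 5)^3.

χ_A(x) = (x + 5)^3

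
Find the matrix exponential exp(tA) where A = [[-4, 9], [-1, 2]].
A has Jordan form J = [[-1, 1], [0, -1]] with A = PJP^{-1}, so e^{tA} = P e^{tJ} P^{-1}.

For a Jordan block J_k(λ), e^{tJ_k(λ)} = e^{λt} · (I + tN + t^2 N^2/2! + ... + t^{k-1} N^{k-1}/(k-1)!) where N is the nilpotent superdiagonal part.

Assembling the blocks and conjugating back gives the entries of e^{tA} as shown above.

e^{tA} = [[(1 - 3*t)*e^{-t}, 9*t*e^{-t}], [-t*e^{-t}, (3*t + 1)*e^{-t}]]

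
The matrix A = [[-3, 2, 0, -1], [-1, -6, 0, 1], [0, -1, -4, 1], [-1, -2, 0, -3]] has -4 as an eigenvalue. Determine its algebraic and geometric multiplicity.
The characteristic polynomial is (x + 4)^4, so the factor x + 4 appears with exponent 4: the algebraic multiplicity is 4.

rank(A + 4I) = 2, so the eigenspace has dimension 4 - 2 = 2: the geometric multiplicity is 2.

Since 2 < 4, A is not diagonalizable.

algebraic multiplicity 4, geometric multiplicity 2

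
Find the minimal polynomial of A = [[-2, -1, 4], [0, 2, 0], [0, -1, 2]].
m_A(x) = (x - 2)^2(x + 2)

The characteristic polynomial factors as (x - 2)^2(x + 2). The minimal polynomial is ∏(x - λ)^{k_λ} where k_λ is the size of the largest Jordan block at λ.

For λ = -2: rank(A + 2I) = 2, and the largest Jordan block has size 1 (the smallest k with rank((A + 2I)^k) = rank((A + 2I)^(k+1))).
For λ = 2: rank(A - 2I) = 2, and the largest Jordan block has size 2 (the smallest k with rank((A - 2I)^k) = rank((A - 2I)^(k+1))).

So m_A(x) = (x - 2)^2(x + 2).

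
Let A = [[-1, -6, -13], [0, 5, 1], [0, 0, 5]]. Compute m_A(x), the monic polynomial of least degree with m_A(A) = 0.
The characteristic polynomial factors as (x - 5)^2(x + 1). The minimal polynomial is ∏(x - λ)^{k_λ} where k_λ is the size of the largest Jordan block at λ.

For λ = -1: rank(A + I) = 2, and the largest Jordan block has size 1 (the smallest k with rank((A + I)^k) = rank((A + I)^(k+1))).
For λ = 5: rank(A - 5I) = 2, and the largest Jordan block has size 2 (the smallest k with rank((A - 5I)^k) = rank((A - 5I)^(k+1))).

So m_A(x) = (x - 5)^2(x + 1).

m_A(x) = (x - 5)^2(x + 1)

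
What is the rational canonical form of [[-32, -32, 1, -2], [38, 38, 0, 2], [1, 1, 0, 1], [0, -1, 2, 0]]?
The invariant factors of A (the non-unit diagonal entries of the Smith normal form of xI - A over ℚ[x]) are (x - 6)(x - 2)(x^2 + 2x + 3), each dividing the next. The characteristic polynomial is their product, (x - 6)(x - 2)(x^2 + 2x + 3).

The rational canonical form is the block-diagonal matrix of companion matrices C(f_i):
R = [[0, 0, 0, -36], [1, 0, 0, 0], [0, 1, 0, 1], [0, 0, 1, 6]].

Note the characteristic polynomial does not split into linear factors over ℚ, so A has no Jordan form over ℚ; the rational canonical form exists over any field.

R = [[0, 0, 0, -36], [1, 0, 0, 0], [0, 1, 0, 1], [0, 0, 1, 6]]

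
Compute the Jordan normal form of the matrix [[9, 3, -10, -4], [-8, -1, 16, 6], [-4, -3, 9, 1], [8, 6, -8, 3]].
J = [[5, 1, 0, 0], [0, 5, 0, 0], [0, 0, 5, 1], [0, 0, 0, 5]]

The characteristic polynomial is det(xI - A) = (x - 5)^4, so the eigenvalues are 5 (algebraic multiplicity 4).

For λ = 5: rank(A - 5I) = 2, rank((A - 5I)^2) = 0. The eigenspace has dimension 4 - 2 = 2, so there are 2 Jordan blocks; the rank sequence gives block sizes [2, 2].

Assembling the blocks gives the Jordan form J above.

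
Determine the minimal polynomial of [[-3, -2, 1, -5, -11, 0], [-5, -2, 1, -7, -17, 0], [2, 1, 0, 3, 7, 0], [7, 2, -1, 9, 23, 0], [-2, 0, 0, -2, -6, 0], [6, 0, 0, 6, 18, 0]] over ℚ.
The characteristic polynomial factors as x^5(x + 2). The minimal polynomial is ∏(x - λ)^{k_λ} where k_λ is the size of the largest Jordan block at λ.

For λ = -2: rank(A + 2I) = 5, and the largest Jordan block has size 1 (the smallest k with rank((A + 2I)^k) = rank((A + 2I)^(k+1))).
For λ = 0: rank(A) = 3, and the largest Jordan block has size 3 (the smallest k with rank(A^k) = rank(A^(k+1))).

So m_A(x) = x^3(x + 2).

m_A(x) = x^3(x + 2)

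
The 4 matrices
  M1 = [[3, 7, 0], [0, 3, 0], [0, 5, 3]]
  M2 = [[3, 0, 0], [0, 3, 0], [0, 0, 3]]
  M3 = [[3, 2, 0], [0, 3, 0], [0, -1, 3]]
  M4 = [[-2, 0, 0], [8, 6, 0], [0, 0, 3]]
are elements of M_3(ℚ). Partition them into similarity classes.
Characteristic polynomials: χ_{M1} = (x - 3)^3, χ_{M2} = (x - 3)^3, χ_{M3} = (x - 3)^3, χ_{M4} = (x - 6)(x - 3)(x + 2).

{M1, M3}: invariant factors x - 3, (x - 3)^2.

{M2}: invariant factors x - 3, x - 3, x - 3.

{M4}: invariant factors (x - 6)(x - 3)(x + 2).

Matrices are similar if and only if their invariant-factor lists agree; the partition into similarity classes is {M1, M3}, {M2}, {M4}.

3 classes: {M1, M3}, {M2}, {M4}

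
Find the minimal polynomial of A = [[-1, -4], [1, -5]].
m_A(x) = (x + 3)^2

The characteristic polynomial factors as (x + 3)^2. The minimal polynomial is ∏(x - λ)^{k_λ} where k_λ is the size of the largest Jordan block at λ.

For λ = -3: rank(A + 3I) = 1, and the largest Jordan block has size 2 (the smallest k with rank((A + 3I)^k) = rank((A + 3I)^(k+1))).

So m_A(x) = (x + 3)^2.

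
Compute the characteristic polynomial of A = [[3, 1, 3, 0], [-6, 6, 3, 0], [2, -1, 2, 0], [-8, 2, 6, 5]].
χ_A(x) = (x - 5)^2(x - 3)^2

xI - A = [[x - 3, -1, -3, 0], [6, x - 6, -3, 0], [-2, 1, x - 2, 0], [8, -2, -6, x - 5]].

Expanding det(xI - A) along the first row:
det(xI - A) = + (x - 3)·det([[x - 6, -3, 0], [1, x - 2, 0], [-2, -6, x - 5]]) - (-1)·det([[6, -3, 0], [-2, x - 2, 0], [8, -6, x - 5]]) + (-3)·det([[6, x - 6, 0], [-2, 1, 0], [8, -2, x - 5]]) - (0)·det([[6, x - 6, -3], [-2, 1, x - 2], [8, -2, -6]]).

Evaluating gives χ_A(x) = x^4 - 16x^3 + 94x^2 - 240x + 225 = (x - 5)^2(x - 3)^2.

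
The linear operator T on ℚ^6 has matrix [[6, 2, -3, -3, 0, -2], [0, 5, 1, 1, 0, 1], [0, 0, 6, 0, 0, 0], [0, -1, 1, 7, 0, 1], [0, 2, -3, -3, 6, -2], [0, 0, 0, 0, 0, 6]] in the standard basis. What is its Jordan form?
The characteristic polynomial is det(xI - A) = (x - 6)^6, so the eigenvalues are 6 (algebraic multiplicity 6).

For λ = 6: rank(A - 6I) = 2, rank((A - 6I)^2) = 1, rank((A - 6I)^3) = 0. The eigenspace has dimension 6 - 2 = 4, so there are 4 Jordan blocks; the rank sequence gives block sizes [3, 1, 1, 1].

Assembling the blocks gives the Jordan form J above.

J = [[6, 1, 0, 0, 0, 0], [0, 6, 1, 0, 0, 0], [0, 0, 6, 0, 0, 0], [0, 0, 0, 6, 0, 0], [0, 0, 0, 0, 6, 0], [0, 0, 0, 0, 0, 6]]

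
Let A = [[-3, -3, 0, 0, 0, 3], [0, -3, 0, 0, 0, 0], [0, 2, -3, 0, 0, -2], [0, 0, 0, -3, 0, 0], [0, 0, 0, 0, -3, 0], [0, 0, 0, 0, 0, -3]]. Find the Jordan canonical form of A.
J = [[-3, 1, 0, 0, 0, 0], [0, -3, 0, 0, 0, 0], [0, 0, -3, 0, 0, 0], [0, 0, 0, -3, 0, 0], [0, 0, 0, 0, -3, 0], [0, 0, 0, 0, 0, -3]]

The characteristic polynomial is det(xI - A) = (x + 3)^6, so the eigenvalues are -3 (algebraic multiplicity 6).

For λ = -3: rank(A + 3I) = 1, rank((A + 3I)^2) = 0. The eigenspace has dimension 6 - 1 = 5, so there are 5 Jordan blocks; the rank sequence gives block sizes [2, 1, 1, 1, 1].

Assembling the blocks gives the Jordan form J above.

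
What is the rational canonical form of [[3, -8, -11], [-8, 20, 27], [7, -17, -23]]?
The invariant factors of A (the non-unit diagonal entries of the Smith normal form of xI - A over ℚ[x]) are x^3 + 3x - 1, each dividing the next. The characteristic polynomial is their product, x^3 + 3x - 1.

The rational canonical form is the block-diagonal matrix of companion matrices C(f_i):
R = [[0, 0, 1], [1, 0, -3], [0, 1, 0]].

Note the characteristic polynomial does not split into linear factors over ℚ, so A has no Jordan form over ℚ; the rational canonical form exists over any field.

R = [[0, 0, 1], [1, 0, -3], [0, 1, 0]]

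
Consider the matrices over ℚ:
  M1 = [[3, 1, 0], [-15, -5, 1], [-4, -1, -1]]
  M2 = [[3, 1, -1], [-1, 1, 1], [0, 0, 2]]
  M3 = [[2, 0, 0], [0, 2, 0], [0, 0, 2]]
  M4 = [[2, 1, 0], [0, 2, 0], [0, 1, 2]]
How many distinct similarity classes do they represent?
Characteristic polynomials: χ_{M1} = (x + 1)^3, χ_{M2} = (x - 2)^3, χ_{M3} = (x - 2)^3, χ_{M4} = (x - 2)^3.

{M1}: invariant factors (x + 1)^3.

{M2, M4}: invariant factors x - 2, (x - 2)^2.

{M3}: invariant factors x - 2, x - 2, x - 2.

Matrices are similar if and only if their invariant-factor lists agree; the partition into similarity classes is {M1}, {M2, M4}, {M3}.

3 classes: {M1}, {M2, M4}, {M3}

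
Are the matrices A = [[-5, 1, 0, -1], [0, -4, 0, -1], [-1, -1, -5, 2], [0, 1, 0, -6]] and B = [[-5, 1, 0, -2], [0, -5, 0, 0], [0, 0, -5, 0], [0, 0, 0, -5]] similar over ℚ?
No.

Both have characteristic polynomial (x + 5)^4 and minimal polynomial (x + 5)^2. But rank(A + 5I) = 2 for A while rank(B + 5I) = 1 for B, so the number of Jordan blocks at λ = -5 differs. A and B are not similar.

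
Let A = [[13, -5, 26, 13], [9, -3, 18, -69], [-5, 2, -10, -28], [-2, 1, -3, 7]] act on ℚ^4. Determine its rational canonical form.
The invariant factors of A (the non-unit diagonal entries of the Smith normal form of xI - A over ℚ[x]) are (x - 5)(x - 3)(x^2 + x + 4), each dividing the next. The characteristic polynomial is their product, (x - 5)(x - 3)(x^2 + x + 4).

The rational canonical form is the block-diagonal matrix of companion matrices C(f_i):
R = [[0, 0, 0, -60], [1, 0, 0, 17], [0, 1, 0, -11], [0, 0, 1, 7]].

Note the characteristic polynomial does not split into linear factors over ℚ, so A has no Jordan form over ℚ; the rational canonical form exists over any field.

R = [[0, 0, 0, -60], [1, 0, 0, 17], [0, 1, 0, -11], [0, 0, 1, 7]]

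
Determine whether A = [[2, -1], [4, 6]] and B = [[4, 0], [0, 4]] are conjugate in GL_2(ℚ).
Both have characteristic polynomial (x - 4)^2, but the minimal polynomial of A is (x - 4)^2 while the minimal polynomial of B is x - 4. The minimal polynomial is a similarity invariant, so A and B are not similar.

No.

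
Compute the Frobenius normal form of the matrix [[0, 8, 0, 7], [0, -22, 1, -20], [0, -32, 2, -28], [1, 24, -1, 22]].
R = [[0, 0, 0, 12], [1, 0, 0, -20], [0, 1, 0, 7], [0, 0, 1, 2]]

The invariant factors of A (the non-unit diagonal entries of the Smith normal form of xI - A over ℚ[x]) are (x - 2)^2(x - 1)(x + 3), each dividing the next. The characteristic polynomial is their product, (x - 2)^2(x - 1)(x + 3).

The rational canonical form is the block-diagonal matrix of companion matrices C(f_i):
R = [[0, 0, 0, 12], [1, 0, 0, -20], [0, 1, 0, 7], [0, 0, 1, 2]].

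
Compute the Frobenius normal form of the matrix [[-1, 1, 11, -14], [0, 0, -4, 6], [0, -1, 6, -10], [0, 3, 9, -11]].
R = [[-1, 0, 0, 0], [0, 0, 0, 2], [0, 1, 0, -2], [0, 0, 1, -5]]

The invariant factors of A (the non-unit diagonal entries of the Smith normal form of xI - A over ℚ[x]) are x + 1, (x + 1)(x^2 + 4x - 2), each dividing the next. The characteristic polynomial is their product, (x + 1)^2(x^2 + 4x - 2).

The rational canonical form is the block-diagonal matrix of companion matrices C(f_i):
R = [[-1, 0, 0, 0], [0, 0, 0, 2], [0, 1, 0, -2], [0, 0, 1, -5]].

Note the characteristic polynomial does not split into linear factors over ℚ, so A has no Jordan form over ℚ; the rational canonical form exists over any field.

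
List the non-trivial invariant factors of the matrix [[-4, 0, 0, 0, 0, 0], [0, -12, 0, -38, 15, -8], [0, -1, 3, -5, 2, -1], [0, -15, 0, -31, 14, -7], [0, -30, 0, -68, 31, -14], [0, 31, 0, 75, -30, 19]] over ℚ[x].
The Jordan structure of A has elementary divisors (x + 4), (x + 4), (x - 3)^2, (x - 4)^2. Arranging the block sizes at each eigenvalue in decreasing order and taking row products gives the invariant factors.

Invariant factors (smallest first, each dividing the next): x + 4, (x - 4)^2(x - 3)^2(x + 4).

Check: the last factor (x - 4)^2(x - 3)^2(x + 4) is the minimal polynomial, and the product (x - 4)^2(x - 3)^2(x + 4)^2 is the characteristic polynomial.

x + 4, (x - 4)^2(x - 3)^2(x + 4)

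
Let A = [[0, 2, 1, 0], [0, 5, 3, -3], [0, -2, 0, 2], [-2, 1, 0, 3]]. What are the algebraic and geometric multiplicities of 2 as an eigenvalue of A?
The characteristic polynomial is (x - 2)^4, so the factor x - 2 appears with exponent 4: the algebraic multiplicity is 4.

rank(A - 2I) = 2, so the eigenspace has dimension 4 - 2 = 2: the geometric multiplicity is 2.

Since 2 < 4, A is not diagonalizable.

algebraic multiplicity 4, geometric multiplicity 2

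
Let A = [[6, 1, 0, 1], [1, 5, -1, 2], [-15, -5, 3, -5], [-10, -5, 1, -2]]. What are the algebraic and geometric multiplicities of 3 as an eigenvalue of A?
algebraic multiplicity 4, geometric multiplicity 2

The characteristic polynomial is (x - 3)^4, so the factor x - 3 appears with exponent 4: the algebraic multiplicity is 4.

rank(A - 3I) = 2, so the eigenspace has dimension 4 - 2 = 2: the geometric multiplicity is 2.

Since 2 < 4, A is not diagonalizable.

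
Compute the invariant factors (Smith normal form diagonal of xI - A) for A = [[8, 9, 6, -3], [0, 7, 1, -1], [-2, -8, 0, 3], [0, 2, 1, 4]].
x - 5, (x - 5)^2(x - 4)

The Jordan structure of A has elementary divisors (x - 4), (x - 5)^2, (x - 5). Arranging the block sizes at each eigenvalue in decreasing order and taking row products gives the invariant factors.

Invariant factors (smallest first, each dividing the next): x - 5, (x - 5)^2(x - 4).

Check: the last factor (x - 5)^2(x - 4) is the minimal polynomial, and the product (x - 5)^3(x - 4) is the characteristic polynomial.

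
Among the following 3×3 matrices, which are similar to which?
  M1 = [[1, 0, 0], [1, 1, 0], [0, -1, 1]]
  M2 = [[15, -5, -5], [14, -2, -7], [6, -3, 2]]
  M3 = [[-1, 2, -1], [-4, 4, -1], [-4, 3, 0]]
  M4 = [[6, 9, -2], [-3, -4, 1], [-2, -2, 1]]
Characteristic polynomials: χ_{M1} = (x - 1)^3, χ_{M2} = (x - 5)^3, χ_{M3} = (x - 1)^3, χ_{M4} = (x - 1)^3.

{M1, M3, M4}: invariant factors (x - 1)^3.

{M2}: invariant factors x - 5, (x - 5)^2.

Matrices are similar if and only if their invariant-factor lists agree; the partition into similarity classes is {M1, M3, M4}, {M2}.

2 classes: {M1, M3, M4}, {M2}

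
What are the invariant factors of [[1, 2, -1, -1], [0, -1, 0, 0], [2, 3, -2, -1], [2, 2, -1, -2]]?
The Jordan structure of A has elementary divisors (x + 1)^3, (x + 1). Arranging the block sizes at each eigenvalue in decreasing order and taking row products gives the invariant factors.

Invariant factors (smallest first, each dividing the next): x + 1, (x + 1)^3.

Check: the last factor (x + 1)^3 is the minimal polynomial, and the product (x + 1)^4 is the characteristic polynomial.

x + 1, (x + 1)^3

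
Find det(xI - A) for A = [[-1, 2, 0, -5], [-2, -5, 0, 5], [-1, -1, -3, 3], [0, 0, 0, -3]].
χ_A(x) = (x + 3)^4

xI - A = [[x + 1, -2, 0, 5], [2, x + 5, 0, -5], [1, 1, x + 3, -3], [0, 0, 0, x + 3]].

Expanding det(xI - A) along the first row:
det(xI - A) = + (x + 1)·det([[x + 5, 0, -5], [1, x + 3, -3], [0, 0, x + 3]]) - (-2)·det([[2, 0, -5], [1, x + 3, -3], [0, 0, x + 3]]) + (0)·det([[2, x + 5, -5], [1, 1, -3], [0, 0, x + 3]]) - (5)·det([[2, x + 5, 0], [1, 1, x + 3], [0, 0, 0]]).

Evaluating gives χ_A(x) = x^4 + 12x^3 + 54x^2 + 108x + 81 = (x + 3)^4.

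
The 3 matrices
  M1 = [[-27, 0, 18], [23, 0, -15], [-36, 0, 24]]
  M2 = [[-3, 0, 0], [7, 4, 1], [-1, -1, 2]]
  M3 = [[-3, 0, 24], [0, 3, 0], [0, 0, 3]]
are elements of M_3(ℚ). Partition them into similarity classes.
3 classes: {M1}, {M2}, {M3}

Characteristic polynomials: χ_{M1} = x^2(x + 3), χ_{M2} = (x - 3)^2(x + 3), χ_{M3} = (x - 3)^2(x + 3).

{M1}: invariant factors x^2(x + 3).

{M2}: invariant factors (x - 3)^2(x + 3).

{M3}: invariant factors x - 3, (x - 3)(x + 3).

Matrices are similar if and only if their invariant-factor lists agree; the partition into similarity classes is {M1}, {M2}, {M3}.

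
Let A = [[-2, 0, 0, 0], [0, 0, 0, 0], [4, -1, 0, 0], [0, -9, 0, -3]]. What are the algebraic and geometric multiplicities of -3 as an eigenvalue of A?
The characteristic polynomial is x^2(x + 2)(x + 3), so the factor x + 3 appears with exponent 1: the algebraic multiplicity is 1.

rank(A + 3I) = 3, so the eigenspace has dimension 4 - 3 = 1: the geometric multiplicity is 1.

algebraic multiplicity 1, geometric multiplicity 1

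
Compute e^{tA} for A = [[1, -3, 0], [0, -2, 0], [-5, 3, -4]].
e^{tA} = [[e^{t}, -e^{t} + e^{-2*t}, 0], [0, e^{-2*t}, 0], [-e^{t} + e^{-4*t}, e^{t} - e^{-2*t}, e^{-4*t}]]

A has Jordan form J = [[-4, 0, 0], [0, -2, 0], [0, 0, 1]] with A = PJP^{-1}, so e^{tA} = P e^{tJ} P^{-1}.

For a Jordan block J_k(λ), e^{tJ_k(λ)} = e^{λt} · (I + tN + t^2 N^2/2! + ... + t^{k-1} N^{k-1}/(k-1)!) where N is the nilpotent superdiagonal part.

Assembling the blocks and conjugating back gives the entries of e^{tA} as shown above.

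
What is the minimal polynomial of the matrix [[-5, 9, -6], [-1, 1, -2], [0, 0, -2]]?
The characteristic polynomial factors as (x + 2)^3. The minimal polynomial is ∏(x - λ)^{k_λ} where k_λ is the size of the largest Jordan block at λ.

For λ = -2: rank(A + 2I) = 1, and the largest Jordan block has size 2 (the smallest k with rank((A + 2I)^k) = rank((A + 2I)^(k+1))).

So m_A(x) = (x + 2)^2.

m_A(x) = (x + 2)^2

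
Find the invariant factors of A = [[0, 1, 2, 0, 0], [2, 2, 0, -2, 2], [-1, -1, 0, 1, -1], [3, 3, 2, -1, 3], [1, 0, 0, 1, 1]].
x^2, x^2(x - 2)

The Jordan structure of A has elementary divisors x^2, x^2, (x - 2). Arranging the block sizes at each eigenvalue in decreasing order and taking row products gives the invariant factors.

Invariant factors (smallest first, each dividing the next): x^2, x^2(x - 2).

Check: the last factor x^2(x - 2) is the minimal polynomial, and the product x^4(x - 2) is the characteristic polynomial.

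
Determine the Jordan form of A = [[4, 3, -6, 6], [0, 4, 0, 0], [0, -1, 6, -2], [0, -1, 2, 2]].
The characteristic polynomial is det(xI - A) = (x - 4)^4, so the eigenvalues are 4 (algebraic multiplicity 4).

For λ = 4: rank(A - 4I) = 1, rank((A - 4I)^2) = 0. The eigenspace has dimension 4 - 1 = 3, so there are 3 Jordan blocks; the rank sequence gives block sizes [2, 1, 1].

Assembling the blocks gives the Jordan form J above.

J = [[4, 1, 0, 0], [0, 4, 0, 0], [0, 0, 4, 0], [0, 0, 0, 4]]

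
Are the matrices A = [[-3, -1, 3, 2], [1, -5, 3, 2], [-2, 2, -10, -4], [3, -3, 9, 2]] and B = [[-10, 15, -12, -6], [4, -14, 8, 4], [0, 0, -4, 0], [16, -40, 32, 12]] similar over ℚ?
Two matrices over a field are similar if and only if they have the same invariant factors.

Both A and B have characteristic polynomial (x + 4)^4 and minimal polynomial (x + 4)^2. Computing further, both have invariant factors x + 4, x + 4, (x + 4)^2. Hence A and B are similar.

Yes.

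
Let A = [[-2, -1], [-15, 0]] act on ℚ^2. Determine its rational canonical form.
The invariant factors of A (the non-unit diagonal entries of the Smith normal form of xI - A over ℚ[x]) are (x - 3)(x + 5), each dividing the next. The characteristic polynomial is their product, (x - 3)(x + 5).

The rational canonical form is the block-diagonal matrix of companion matrices C(f_i):
R = [[0, 15], [1, -2]].

R = [[0, 15], [1, -2]]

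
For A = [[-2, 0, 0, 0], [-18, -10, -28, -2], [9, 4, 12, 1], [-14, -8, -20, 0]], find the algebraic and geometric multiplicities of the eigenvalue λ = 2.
The characteristic polynomial is (x - 2)^2(x + 2)^2, so the factor x - 2 appears with exponent 2: the algebraic multiplicity is 2.

rank(A - 2I) = 3, so the eigenspace has dimension 4 - 3 = 1: the geometric multiplicity is 1.

Since 1 < 2, A is not diagonalizable.

algebraic multiplicity 2, geometric multiplicity 1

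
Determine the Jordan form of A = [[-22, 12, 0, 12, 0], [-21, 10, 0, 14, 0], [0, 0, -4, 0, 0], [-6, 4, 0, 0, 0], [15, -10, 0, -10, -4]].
The characteristic polynomial is det(xI - A) = (x + 4)^5, so the eigenvalues are -4 (algebraic multiplicity 5).

For λ = -4: rank(A + 4I) = 1, rank((A + 4I)^2) = 0. The eigenspace has dimension 5 - 1 = 4, so there are 4 Jordan blocks; the rank sequence gives block sizes [2, 1, 1, 1].

Assembling the blocks gives the Jordan form J above.

J = [[-4, 1, 0, 0, 0], [0, -4, 0, 0, 0], [0, 0, -4, 0, 0], [0, 0, 0, -4, 0], [0, 0, 0, 0, -4]]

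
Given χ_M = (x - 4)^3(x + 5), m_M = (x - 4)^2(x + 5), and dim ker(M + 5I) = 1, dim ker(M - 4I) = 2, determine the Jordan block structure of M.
Jordan blocks: (-5, 1), (4, 2), (4, 1)

λ = -5: algebraic multiplicity 1 (exponent in χ_M), largest block size 1 (exponent in m_M), 1 block (geometric multiplicity). This forces block sizes [1].
λ = 4: algebraic multiplicity 3 (exponent in χ_M), largest block size 2 (exponent in m_M), 2 blocks (geometric multiplicity). These force block sizes [2, 1].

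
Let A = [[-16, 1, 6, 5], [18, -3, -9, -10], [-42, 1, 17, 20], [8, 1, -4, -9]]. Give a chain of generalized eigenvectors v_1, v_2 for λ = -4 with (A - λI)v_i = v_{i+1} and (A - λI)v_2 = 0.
v_1 = [[-1, 1, -2, 0]]^T, v_2 = [[1, 1, 1, 1]]^T

We seek v_1 ∈ ker((A + 4I)^2) \ ker(A + 4I), then set v_{i+1} = (A + 4I) v_i.

One such chain is v_1 = [[-1, 1, -2, 0]]^T, v_2 = [[1, 1, 1, 1]]^T. Check: (A + 4I) v_2 = [[0, 0, 0, 0]]^T = 0.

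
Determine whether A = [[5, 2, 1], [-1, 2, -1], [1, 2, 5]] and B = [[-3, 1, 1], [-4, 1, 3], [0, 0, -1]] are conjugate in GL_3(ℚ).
trace(A) = 12 but trace(B) = -3. The trace is a similarity invariant, so A and B are not similar.

No.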